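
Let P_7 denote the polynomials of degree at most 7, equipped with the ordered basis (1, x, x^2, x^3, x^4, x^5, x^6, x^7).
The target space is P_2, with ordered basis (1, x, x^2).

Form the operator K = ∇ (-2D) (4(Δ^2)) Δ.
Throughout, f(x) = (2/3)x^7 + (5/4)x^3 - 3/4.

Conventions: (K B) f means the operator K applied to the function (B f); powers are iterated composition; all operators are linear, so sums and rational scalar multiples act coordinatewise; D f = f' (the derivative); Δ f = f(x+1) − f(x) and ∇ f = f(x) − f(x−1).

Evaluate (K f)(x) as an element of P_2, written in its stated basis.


the image equals g(x) = -13440x^2 - 26880x - 17920

Δ f = (14/3)x^6 + 14x^5 + (70/3)x^4 + (70/3)x^3 + (71/4)x^2 + (101/12)x + 23/12
Δ Δ f = 28x^5 + 140x^4 + (980/3)x^3 + 420x^2 + (1781/6)x + 183/2
Δ Δ Δ f = 140x^4 + 840x^3 + 2100x^2 + 2520x + 2423/2
(4(Δ^2)) Δ f = 560x^4 + 3360x^3 + 8400x^2 + 10080x + 4846
D (4(Δ^2)) Δ f = 2240x^3 + 10080x^2 + 16800x + 10080
(-2D) (4(Δ^2)) Δ f = -4480x^3 - 20160x^2 - 33600x - 20160
∇ (-2D) (4(Δ^2)) Δ f = -13440x^2 - 26880x - 17920


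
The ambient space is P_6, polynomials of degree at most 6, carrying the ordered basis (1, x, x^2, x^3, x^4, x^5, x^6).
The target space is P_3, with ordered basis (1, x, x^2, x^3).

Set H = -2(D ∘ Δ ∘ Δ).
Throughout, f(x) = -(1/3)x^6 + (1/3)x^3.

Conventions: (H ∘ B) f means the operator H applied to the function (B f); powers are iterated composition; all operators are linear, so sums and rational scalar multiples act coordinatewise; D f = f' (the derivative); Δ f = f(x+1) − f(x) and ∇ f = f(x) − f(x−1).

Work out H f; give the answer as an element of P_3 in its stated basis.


Δ f = -2x^5 - 5x^4 - (20/3)x^3 - 4x^2 - x
Δ Δ f = -10x^4 - 40x^3 - 70x^2 - 58x - 56/3
D Δ Δ f = -40x^3 - 120x^2 - 140x - 58
(-2(D ∘ Δ ∘ Δ)) f = 80x^3 + 240x^2 + 280x + 116

g(x) = 80x^3 + 240x^2 + 280x + 116


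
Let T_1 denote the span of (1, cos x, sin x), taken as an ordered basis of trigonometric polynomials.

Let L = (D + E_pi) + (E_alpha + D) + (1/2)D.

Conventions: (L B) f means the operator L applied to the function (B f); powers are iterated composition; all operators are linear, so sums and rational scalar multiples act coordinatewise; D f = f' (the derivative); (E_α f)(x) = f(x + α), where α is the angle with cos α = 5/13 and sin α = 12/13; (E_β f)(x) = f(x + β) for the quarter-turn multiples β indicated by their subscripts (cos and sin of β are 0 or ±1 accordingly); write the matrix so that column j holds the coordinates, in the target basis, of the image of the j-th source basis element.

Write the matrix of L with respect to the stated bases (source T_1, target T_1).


image of 1: 2
image of cos x: -(8/13)cos x - (89/26)sin x
image of sin x: (89/26)cos x - (8/13)sin x
each image's coordinates form column j of the matrix

the matrix is [[2, 0, 0]; [0, -8/13, 89/26]; [0, -89/26, -8/13]] (rows listed top to bottom)


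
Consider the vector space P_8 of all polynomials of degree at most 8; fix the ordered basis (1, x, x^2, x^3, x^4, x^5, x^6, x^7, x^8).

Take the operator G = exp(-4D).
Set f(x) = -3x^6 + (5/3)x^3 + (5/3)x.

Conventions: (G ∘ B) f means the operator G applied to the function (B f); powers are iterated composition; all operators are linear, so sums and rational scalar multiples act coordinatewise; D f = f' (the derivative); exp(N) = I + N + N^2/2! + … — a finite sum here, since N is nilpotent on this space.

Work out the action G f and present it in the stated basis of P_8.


order-1 term: 72x^5 - 20x^2 - 20/3
order-2 term: -720x^4 + 80x
order-3 term: 3840x^3 - 320/3
order-4 term: -11520x^2
order-5 term: 18432x
order-6 term: -12288
the series for exp(-4D) f terminates at order 6
exp(-4D) f = -3x^6 + 72x^5 - 720x^4 + (11525/3)x^3 - 11540x^2 + (55541/3)x - 37204/3

the image equals g(x) = -3x^6 + 72x^5 - 720x^4 + (11525/3)x^3 - 11540x^2 + (55541/3)x - 37204/3


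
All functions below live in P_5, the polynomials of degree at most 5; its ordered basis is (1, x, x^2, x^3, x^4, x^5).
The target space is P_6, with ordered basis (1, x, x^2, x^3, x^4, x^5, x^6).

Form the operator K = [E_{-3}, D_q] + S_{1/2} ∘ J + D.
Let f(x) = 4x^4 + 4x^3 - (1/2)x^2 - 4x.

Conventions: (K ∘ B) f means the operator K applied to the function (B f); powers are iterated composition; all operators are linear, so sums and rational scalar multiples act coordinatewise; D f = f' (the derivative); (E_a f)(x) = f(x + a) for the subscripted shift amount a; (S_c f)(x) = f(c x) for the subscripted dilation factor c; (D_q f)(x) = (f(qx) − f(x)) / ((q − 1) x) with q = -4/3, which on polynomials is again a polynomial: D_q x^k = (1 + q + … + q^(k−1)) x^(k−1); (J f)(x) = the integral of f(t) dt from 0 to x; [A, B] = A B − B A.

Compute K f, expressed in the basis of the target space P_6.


D_q f = -(100/27)x^3 + (52/9)x^2 + (1/6)x - 4
E_{-3} D_q f = -(100/27)x^3 + (352/9)x^2 - (269/2)x + 295/2
E_{-3} f = 4x^4 - 44x^3 + (359/2)x^2 - 325x + 447/2
D_q E_{-3} f = -(100/27)x^3 - (572/9)x^2 - (359/6)x - 325
[E_{-3}, D_q] f = (308/3)x^2 - (224/3)x + 945/2
J f = (4/5)x^5 + x^4 - (1/6)x^3 - 2x^2
S_{1/2} J f = (1/40)x^5 + (1/16)x^4 - (1/48)x^3 - (1/2)x^2
D f = 16x^3 + 12x^2 - x - 4
([E_{-3}, D_q] + S_{1/2} ∘ J + D) f = (1/40)x^5 + (1/16)x^4 + (767/48)x^3 + (685/6)x^2 - (227/3)x + 937/2

the result is g(x) = (1/40)x^5 + (1/16)x^4 + (767/48)x^3 + (685/6)x^2 - (227/3)x + 937/2


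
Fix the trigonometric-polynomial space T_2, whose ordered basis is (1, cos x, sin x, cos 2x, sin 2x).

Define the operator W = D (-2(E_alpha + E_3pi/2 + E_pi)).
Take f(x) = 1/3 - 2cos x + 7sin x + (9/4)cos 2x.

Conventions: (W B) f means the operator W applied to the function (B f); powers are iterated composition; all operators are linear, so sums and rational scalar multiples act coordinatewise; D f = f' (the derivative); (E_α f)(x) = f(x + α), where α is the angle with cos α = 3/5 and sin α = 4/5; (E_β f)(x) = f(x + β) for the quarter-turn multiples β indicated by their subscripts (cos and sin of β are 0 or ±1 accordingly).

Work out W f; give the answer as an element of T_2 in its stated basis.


E_alpha f = 1/3 + (22/5)cos x + (29/5)sin x - (63/100)cos 2x - (54/25)sin 2x
E_3pi/2 f = 1/3 - 7cos x - 2sin x - (9/4)cos 2x
E_pi f = 1/3 + 2cos x - 7sin x + (9/4)cos 2x
(E_alpha + E_3pi/2 + E_pi) f = 1 - (3/5)cos x - (16/5)sin x - (63/100)cos 2x - (54/25)sin 2x
(-2(E_alpha + E_3pi/2 + E_pi)) f = -2 + (6/5)cos x + (32/5)sin x + (63/50)cos 2x + (108/25)sin 2x
D (-2(E_alpha + E_3pi/2 + E_pi)) f = (32/5)cos x - (6/5)sin x + (216/25)cos 2x - (63/25)sin 2x

g(x) = (32/5)cos x - (6/5)sin x + (216/25)cos 2x - (63/25)sin 2x


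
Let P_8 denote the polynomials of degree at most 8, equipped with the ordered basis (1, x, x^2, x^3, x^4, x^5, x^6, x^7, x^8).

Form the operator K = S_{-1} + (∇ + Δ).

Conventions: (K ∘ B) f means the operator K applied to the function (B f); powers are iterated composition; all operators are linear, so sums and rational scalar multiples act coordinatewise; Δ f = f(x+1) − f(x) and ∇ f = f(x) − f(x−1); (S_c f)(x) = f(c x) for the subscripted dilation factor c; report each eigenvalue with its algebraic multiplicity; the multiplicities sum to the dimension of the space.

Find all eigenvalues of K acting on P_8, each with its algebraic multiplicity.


image of 1: 1
image of x: -x + 2
image of x^2: x^2 + 4x
image of x^3: -x^3 + 6x^2 + 2
image of x^4: x^4 + 8x^3 + 8x
image of x^5: -x^5 + 10x^4 + 20x^2 + 2
image of x^6: x^6 + 12x^5 + 40x^3 + 12x
image of x^7: -x^7 + 14x^6 + 70x^4 + 42x^2 + 2
image of x^8: x^8 + 16x^7 + 112x^5 + 112x^3 + 16x
the matrix is upper triangular; its diagonal is (1, -1, 1, -1, 1, -1, 1, -1, 1)
for a triangular matrix the eigenvalues are the diagonal entries, with algebraic multiplicity their repetition count

λ = -1 (multiplicity 4), λ = 1 (multiplicity 5)


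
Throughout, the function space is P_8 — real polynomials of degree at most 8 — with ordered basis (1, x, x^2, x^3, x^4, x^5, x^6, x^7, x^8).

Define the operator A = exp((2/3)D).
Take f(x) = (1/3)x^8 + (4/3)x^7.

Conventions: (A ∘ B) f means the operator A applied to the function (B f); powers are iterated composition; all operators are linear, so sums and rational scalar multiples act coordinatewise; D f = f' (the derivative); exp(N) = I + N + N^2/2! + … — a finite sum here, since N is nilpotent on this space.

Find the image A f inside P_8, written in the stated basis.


order-1 term: (16/9)x^7 + (56/9)x^6
order-2 term: (112/27)x^6 + (112/9)x^5
order-3 term: (448/81)x^5 + (1120/81)x^4
order-4 term: (1120/243)x^4 + (2240/243)x^3
order-5 term: (1792/729)x^3 + (896/243)x^2
order-6 term: (1792/2187)x^2 + (1792/2187)x
order-7 term: (1024/6561)x + 512/6561
order-8 term: 256/19683
the series for exp((2/3)D) f terminates at order 8
exp((2/3)D) f = (1/3)x^8 + (28/9)x^7 + (280/27)x^6 + (1456/81)x^5 + (4480/243)x^4 + (8512/729)x^3 + (9856/2187)x^2 + (6400/6561)x + 1792/19683

the image equals g(x) = (1/3)x^8 + (28/9)x^7 + (280/27)x^6 + (1456/81)x^5 + (4480/243)x^4 + (8512/729)x^3 + (9856/2187)x^2 + (6400/6561)x + 1792/19683


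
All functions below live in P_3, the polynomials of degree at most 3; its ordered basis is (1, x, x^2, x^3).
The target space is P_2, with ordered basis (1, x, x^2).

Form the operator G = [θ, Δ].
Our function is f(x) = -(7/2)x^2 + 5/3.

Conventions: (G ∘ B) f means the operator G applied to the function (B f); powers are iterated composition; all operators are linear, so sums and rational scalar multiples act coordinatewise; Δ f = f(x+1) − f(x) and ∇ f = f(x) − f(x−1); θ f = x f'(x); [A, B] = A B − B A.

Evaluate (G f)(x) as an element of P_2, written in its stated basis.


the result is g(x) = 7x + 7

Δ f = -7x - 7/2
θ Δ f = -7x
θ f = -7x^2
Δ θ f = -14x - 7
[θ, Δ] f = 7x + 7


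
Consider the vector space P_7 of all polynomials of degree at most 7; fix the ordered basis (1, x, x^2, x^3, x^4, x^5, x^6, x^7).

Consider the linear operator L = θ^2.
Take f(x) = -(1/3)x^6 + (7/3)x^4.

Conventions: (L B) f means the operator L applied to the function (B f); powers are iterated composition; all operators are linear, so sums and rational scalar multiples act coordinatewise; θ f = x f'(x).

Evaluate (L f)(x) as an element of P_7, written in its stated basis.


the image equals g(x) = -12x^6 + (112/3)x^4

θ f = -2x^6 + (28/3)x^4
θ θ f = -12x^6 + (112/3)x^4


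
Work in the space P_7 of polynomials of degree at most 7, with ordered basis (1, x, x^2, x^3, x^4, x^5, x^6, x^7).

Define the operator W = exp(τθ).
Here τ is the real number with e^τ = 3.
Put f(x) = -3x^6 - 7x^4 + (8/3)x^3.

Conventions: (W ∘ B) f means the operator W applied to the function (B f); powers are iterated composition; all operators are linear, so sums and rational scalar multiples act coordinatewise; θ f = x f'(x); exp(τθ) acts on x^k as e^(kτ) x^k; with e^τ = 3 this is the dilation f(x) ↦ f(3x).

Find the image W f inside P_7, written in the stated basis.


exp(τθ) x^k = e^(kτ) x^k; with e^τ = 3 this sends x^k to 3^k x^k
x^3 ↦ 27 x^3
x^4 ↦ 81 x^4
x^6 ↦ 729 x^6
applying this coordinatewise to f: exp(τθ) f = -2187x^6 - 567x^4 + 72x^3

the result is g(x) = -2187x^6 - 567x^4 + 72x^3


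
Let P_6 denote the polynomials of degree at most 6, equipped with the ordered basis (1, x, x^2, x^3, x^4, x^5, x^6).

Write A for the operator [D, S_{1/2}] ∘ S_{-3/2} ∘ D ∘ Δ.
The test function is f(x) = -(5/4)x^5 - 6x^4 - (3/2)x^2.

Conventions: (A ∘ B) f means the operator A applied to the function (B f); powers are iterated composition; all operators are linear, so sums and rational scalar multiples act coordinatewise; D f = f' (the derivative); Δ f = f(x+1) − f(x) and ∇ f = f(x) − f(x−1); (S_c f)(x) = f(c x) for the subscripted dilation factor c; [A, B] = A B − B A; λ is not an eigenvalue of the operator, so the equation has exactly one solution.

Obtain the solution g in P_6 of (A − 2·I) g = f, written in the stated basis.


the result is g(x) = (5/8)x^5 + 3x^4 + (2217/256)x^2 - (1971/64)x + 291/16

write g with unknown coordinates in the stated basis and equate coefficients in (A − 2·I) g = f
solving from the highest basis element down gives g = (5/8)x^5 + 3x^4 + (2217/256)x^2 - (1971/64)x + 291/16
check: A g = (2025/128)x^2 - (1971/32)x + 291/8
so A g − 2·g = -(5/4)x^5 - 6x^4 - (3/2)x^2 = f ✓


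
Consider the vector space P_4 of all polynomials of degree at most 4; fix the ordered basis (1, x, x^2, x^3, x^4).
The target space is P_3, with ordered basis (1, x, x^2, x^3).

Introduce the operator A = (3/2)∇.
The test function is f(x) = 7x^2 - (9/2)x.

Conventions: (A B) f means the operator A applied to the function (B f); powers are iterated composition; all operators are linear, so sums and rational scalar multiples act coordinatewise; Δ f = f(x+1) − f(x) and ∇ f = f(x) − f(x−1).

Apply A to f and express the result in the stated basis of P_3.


∇ f = 14x - 23/2
((3/2)∇) f = 21x - 69/4

the image equals g(x) = 21x - 69/4


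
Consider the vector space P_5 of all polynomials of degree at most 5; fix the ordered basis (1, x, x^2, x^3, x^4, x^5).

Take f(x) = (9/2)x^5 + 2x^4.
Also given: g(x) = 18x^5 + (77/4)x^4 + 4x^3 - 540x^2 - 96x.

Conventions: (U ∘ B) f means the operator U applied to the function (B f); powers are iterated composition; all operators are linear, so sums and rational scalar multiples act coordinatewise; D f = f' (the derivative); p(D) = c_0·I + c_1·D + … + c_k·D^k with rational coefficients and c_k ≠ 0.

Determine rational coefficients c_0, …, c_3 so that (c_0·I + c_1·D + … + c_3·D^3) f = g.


D^0 f = (9/2)x^5 + 2x^4
D^1 f = (45/2)x^4 + 8x^3
D^2 f = 90x^3 + 24x^2
D^3 f = 270x^2 + 48x
matching coefficients of g against c_0 f + c_1 Df + … from the top degree down determines the c_i
solution: c_0 = 4, c_1 = 1/2, c_2 = 0, c_3 = -2

p(D) = 4·I + (1/2)·D − 2·D^3, i.e. c_0 = 4, c_1 = 1/2, c_2 = 0, c_3 = -2


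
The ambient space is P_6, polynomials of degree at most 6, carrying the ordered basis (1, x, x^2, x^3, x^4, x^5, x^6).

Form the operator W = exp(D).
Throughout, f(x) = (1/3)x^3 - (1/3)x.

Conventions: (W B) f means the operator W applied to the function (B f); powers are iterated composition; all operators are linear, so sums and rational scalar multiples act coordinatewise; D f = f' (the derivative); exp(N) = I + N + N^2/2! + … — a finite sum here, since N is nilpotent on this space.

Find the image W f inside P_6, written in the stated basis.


order-1 term: x^2 - 1/3
order-2 term: x
order-3 term: 1/3
the series for exp(D) f terminates at order 3
exp(D) f = (1/3)x^3 + x^2 + (2/3)x

the result is g(x) = (1/3)x^3 + x^2 + (2/3)x


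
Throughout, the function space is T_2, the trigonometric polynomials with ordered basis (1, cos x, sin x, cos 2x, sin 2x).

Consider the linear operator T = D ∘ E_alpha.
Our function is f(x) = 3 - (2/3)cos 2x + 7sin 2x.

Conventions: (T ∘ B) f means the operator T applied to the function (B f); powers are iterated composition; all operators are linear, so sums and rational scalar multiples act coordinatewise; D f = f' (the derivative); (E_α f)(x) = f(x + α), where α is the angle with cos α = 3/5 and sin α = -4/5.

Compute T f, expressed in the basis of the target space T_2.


g(x) = -(26/5)cos 2x + (196/15)sin 2x

E_alpha f = 3 - (98/15)cos 2x - (13/5)sin 2x
D E_alpha f = -(26/5)cos 2x + (196/15)sin 2x


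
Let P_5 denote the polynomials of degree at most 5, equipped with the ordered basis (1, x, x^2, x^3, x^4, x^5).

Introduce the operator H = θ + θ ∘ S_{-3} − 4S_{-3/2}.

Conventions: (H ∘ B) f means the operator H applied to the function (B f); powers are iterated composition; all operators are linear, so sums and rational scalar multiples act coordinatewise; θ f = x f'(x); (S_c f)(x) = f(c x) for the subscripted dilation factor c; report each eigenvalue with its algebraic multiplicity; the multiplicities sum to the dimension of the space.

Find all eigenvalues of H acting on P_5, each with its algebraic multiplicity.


λ = -9437/8 (multiplicity 1), λ = -129/2 (multiplicity 1), λ = -4 (multiplicity 1), λ = 4 (multiplicity 1), λ = 11 (multiplicity 1), λ = 1231/4 (multiplicity 1)

image of 1: -4
image of x: 4x
image of x^2: 11x^2
image of x^3: -(129/2)x^3
image of x^4: (1231/4)x^4
image of x^5: -(9437/8)x^5
the matrix is upper triangular; its diagonal is (-4, 4, 11, -129/2, 1231/4, -9437/8)
for a triangular matrix the eigenvalues are the diagonal entries, with algebraic multiplicity their repetition count


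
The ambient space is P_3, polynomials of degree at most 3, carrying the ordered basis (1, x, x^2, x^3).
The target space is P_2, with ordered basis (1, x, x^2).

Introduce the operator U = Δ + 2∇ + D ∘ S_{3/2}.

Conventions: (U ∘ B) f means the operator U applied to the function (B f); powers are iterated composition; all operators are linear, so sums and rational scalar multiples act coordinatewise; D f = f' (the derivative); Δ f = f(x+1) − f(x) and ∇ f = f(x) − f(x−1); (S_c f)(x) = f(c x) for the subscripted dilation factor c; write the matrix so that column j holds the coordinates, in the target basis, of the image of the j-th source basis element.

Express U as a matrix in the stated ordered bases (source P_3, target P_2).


the matrix is [[0, 9/2, -1, 3]; [0, 0, 21/2, -3]; [0, 0, 0, 153/8]] (rows listed top to bottom)

image of 1: 0
image of x: 9/2
image of x^2: (21/2)x - 1
image of x^3: (153/8)x^2 - 3x + 3
each image's coordinates form column j of the matrix


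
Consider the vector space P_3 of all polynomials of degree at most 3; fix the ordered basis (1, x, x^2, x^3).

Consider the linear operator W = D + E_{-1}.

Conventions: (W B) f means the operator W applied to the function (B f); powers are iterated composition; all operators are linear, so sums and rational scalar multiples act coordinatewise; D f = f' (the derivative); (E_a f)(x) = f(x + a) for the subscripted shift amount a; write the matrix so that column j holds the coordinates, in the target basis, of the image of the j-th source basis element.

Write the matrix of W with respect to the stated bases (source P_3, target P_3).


the matrix is [[1, 0, 1, -1]; [0, 1, 0, 3]; [0, 0, 1, 0]; [0, 0, 0, 1]] (rows listed top to bottom)

image of 1: 1
image of x: x
image of x^2: x^2 + 1
image of x^3: x^3 + 3x - 1
each image's coordinates form column j of the matrix


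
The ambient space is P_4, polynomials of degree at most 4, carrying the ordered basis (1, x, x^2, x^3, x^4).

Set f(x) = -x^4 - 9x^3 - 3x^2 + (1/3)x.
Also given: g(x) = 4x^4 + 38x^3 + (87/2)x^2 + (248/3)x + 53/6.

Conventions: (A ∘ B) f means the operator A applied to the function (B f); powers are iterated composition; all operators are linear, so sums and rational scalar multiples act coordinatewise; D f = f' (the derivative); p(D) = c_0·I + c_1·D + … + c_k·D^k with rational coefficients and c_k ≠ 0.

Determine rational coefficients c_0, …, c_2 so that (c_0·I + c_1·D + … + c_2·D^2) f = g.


D^0 f = -x^4 - 9x^3 - 3x^2 + (1/3)x
D^1 f = -4x^3 - 27x^2 - 6x + 1/3
D^2 f = -12x^2 - 54x - 6
matching coefficients of g against c_0 f + c_1 Df + … from the top degree down determines the c_i
solution: c_0 = -4, c_1 = -1/2, c_2 = -3/2

p(D) = -4·I − (1/2)·D − (3/2)·D^2, i.e. c_0 = -4, c_1 = -1/2, c_2 = -3/2


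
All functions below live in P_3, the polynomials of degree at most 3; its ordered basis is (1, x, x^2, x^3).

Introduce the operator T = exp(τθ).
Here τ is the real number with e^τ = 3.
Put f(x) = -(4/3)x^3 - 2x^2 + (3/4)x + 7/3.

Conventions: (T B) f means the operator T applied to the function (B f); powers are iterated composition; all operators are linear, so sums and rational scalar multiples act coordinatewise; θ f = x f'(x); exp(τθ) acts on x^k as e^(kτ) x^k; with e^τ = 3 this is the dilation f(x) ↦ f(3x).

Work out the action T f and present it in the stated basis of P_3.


the image equals g(x) = -36x^3 - 18x^2 + (9/4)x + 7/3

exp(τθ) x^k = e^(kτ) x^k; with e^τ = 3 this sends x^k to 3^k x^k
x ↦ 3 x
x^2 ↦ 9 x^2
x^3 ↦ 27 x^3
applying this coordinatewise to f: exp(τθ) f = -36x^3 - 18x^2 + (9/4)x + 7/3


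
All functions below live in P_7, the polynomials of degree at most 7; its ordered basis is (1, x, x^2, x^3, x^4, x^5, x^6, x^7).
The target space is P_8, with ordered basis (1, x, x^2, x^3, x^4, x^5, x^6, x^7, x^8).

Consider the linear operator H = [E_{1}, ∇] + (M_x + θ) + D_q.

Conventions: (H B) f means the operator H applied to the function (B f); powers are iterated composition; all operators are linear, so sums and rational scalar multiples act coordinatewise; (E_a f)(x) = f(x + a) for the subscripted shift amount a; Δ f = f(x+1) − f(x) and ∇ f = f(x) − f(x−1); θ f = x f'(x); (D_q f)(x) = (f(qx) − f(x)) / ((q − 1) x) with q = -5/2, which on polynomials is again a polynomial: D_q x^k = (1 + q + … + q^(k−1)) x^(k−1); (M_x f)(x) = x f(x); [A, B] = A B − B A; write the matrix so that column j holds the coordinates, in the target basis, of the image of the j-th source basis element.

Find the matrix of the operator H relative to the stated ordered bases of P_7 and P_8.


the matrix is [[0, 1, 0, 0, 0, 0, 0, 0]; [1, 1, -3/2, 0, 0, 0, 0, 0]; [0, 1, 2, 19/4, 0, 0, 0, 0]; [0, 0, 1, 3, -87/8, 0, 0, 0]; [0, 0, 0, 1, 4, 451/16, 0, 0]; [0, 0, 0, 0, 1, 5, -2223/32, 0]; [0, 0, 0, 0, 0, 1, 6, 11179/64]; [0, 0, 0, 0, 0, 0, 1, 7]; [0, 0, 0, 0, 0, 0, 0, 1]] (rows listed top to bottom)

image of 1: x
image of x: x^2 + x + 1
image of x^2: x^3 + 2x^2 - (3/2)x
image of x^3: x^4 + 3x^3 + (19/4)x^2
image of x^4: x^5 + 4x^4 - (87/8)x^3
image of x^5: x^6 + 5x^5 + (451/16)x^4
image of x^6: x^7 + 6x^6 - (2223/32)x^5
image of x^7: x^8 + 7x^7 + (11179/64)x^6
each image's coordinates form column j of the matrix


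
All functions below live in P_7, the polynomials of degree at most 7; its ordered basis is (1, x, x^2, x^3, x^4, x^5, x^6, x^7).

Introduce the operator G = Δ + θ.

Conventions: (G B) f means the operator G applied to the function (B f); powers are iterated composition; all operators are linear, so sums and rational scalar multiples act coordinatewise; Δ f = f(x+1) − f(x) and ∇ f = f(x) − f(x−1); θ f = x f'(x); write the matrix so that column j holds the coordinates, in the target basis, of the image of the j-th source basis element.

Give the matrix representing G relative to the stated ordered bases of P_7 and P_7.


image of 1: 0
image of x: x + 1
image of x^2: 2x^2 + 2x + 1
image of x^3: 3x^3 + 3x^2 + 3x + 1
image of x^4: 4x^4 + 4x^3 + 6x^2 + 4x + 1
image of x^5: 5x^5 + 5x^4 + 10x^3 + 10x^2 + 5x + 1
image of x^6: 6x^6 + 6x^5 + 15x^4 + 20x^3 + 15x^2 + 6x + 1
image of x^7: 7x^7 + 7x^6 + 21x^5 + 35x^4 + 35x^3 + 21x^2 + 7x + 1
each image's coordinates form column j of the matrix

the matrix is [[0, 1, 1, 1, 1, 1, 1, 1]; [0, 1, 2, 3, 4, 5, 6, 7]; [0, 0, 2, 3, 6, 10, 15, 21]; [0, 0, 0, 3, 4, 10, 20, 35]; [0, 0, 0, 0, 4, 5, 15, 35]; [0, 0, 0, 0, 0, 5, 6, 21]; [0, 0, 0, 0, 0, 0, 6, 7]; [0, 0, 0, 0, 0, 0, 0, 7]] (rows listed top to bottom)


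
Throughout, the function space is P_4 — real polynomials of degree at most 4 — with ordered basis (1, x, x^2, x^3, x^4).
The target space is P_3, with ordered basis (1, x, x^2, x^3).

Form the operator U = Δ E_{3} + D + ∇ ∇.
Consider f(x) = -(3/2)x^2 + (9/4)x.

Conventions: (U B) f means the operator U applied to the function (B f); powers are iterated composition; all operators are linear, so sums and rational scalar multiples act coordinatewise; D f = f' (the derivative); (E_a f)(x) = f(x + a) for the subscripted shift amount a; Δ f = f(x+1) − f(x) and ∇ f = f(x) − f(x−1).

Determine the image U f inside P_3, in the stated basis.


the image equals g(x) = -6x - 9

E_{3} f = -(3/2)x^2 - (27/4)x - 27/4
Δ E_{3} f = -3x - 33/4
D f = -3x + 9/4
∇ f = -3x + 15/4
∇ ∇ f = -3
(Δ E_{3} + D + ∇ ∇) f = -6x - 9


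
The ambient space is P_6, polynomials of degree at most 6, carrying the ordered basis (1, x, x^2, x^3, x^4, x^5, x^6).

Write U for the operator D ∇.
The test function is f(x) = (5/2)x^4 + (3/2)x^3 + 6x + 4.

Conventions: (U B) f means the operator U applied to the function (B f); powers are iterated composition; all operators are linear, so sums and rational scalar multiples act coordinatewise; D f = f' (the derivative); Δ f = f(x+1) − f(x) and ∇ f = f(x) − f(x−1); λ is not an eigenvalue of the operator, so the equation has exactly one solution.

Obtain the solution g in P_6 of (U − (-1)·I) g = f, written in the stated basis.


write g with unknown coordinates in the stated basis and equate coefficients in (U − (-1)·I) g = f
solving from the highest basis element down gives g = (5/2)x^4 + (3/2)x^3 - 30x^2 + 27x + 117/2
check: U g = 30x^2 - 21x - 109/2
so U g − (-1)·g = (5/2)x^4 + (3/2)x^3 + 6x + 4 = f ✓

the image equals g(x) = (5/2)x^4 + (3/2)x^3 - 30x^2 + 27x + 117/2


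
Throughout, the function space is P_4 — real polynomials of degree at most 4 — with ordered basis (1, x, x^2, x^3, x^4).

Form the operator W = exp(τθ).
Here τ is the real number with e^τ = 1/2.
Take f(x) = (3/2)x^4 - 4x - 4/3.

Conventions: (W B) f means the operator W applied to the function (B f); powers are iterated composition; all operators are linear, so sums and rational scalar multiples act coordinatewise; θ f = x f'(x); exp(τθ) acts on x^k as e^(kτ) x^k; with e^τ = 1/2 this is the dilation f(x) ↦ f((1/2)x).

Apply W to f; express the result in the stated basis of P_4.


the image equals g(x) = (3/32)x^4 - 2x - 4/3

exp(τθ) x^k = e^(kτ) x^k; with e^τ = 1/2 this sends x^k to (1/2)^k x^k
x ↦ 1/2 x
x^4 ↦ 1/16 x^4
applying this coordinatewise to f: exp(τθ) f = (3/32)x^4 - 2x - 4/3


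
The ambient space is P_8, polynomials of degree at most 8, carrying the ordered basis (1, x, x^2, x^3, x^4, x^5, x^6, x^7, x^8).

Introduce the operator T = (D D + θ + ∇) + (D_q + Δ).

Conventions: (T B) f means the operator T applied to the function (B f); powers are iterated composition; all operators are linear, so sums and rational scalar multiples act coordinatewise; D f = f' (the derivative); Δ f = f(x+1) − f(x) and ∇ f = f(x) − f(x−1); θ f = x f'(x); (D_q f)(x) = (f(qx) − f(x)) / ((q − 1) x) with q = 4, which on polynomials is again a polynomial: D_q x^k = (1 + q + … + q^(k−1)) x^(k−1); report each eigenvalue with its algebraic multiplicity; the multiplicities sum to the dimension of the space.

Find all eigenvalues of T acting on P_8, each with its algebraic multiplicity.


image of 1: 0
image of x: x + 3
image of x^2: 2x^2 + 9x + 2
image of x^3: 3x^3 + 27x^2 + 6x + 2
image of x^4: 4x^4 + 93x^3 + 12x^2 + 8x
image of x^5: 5x^5 + 351x^4 + 20x^3 + 20x^2 + 2
image of x^6: 6x^6 + 1377x^5 + 30x^4 + 40x^3 + 12x
image of x^7: 7x^7 + 5475x^6 + 42x^5 + 70x^4 + 42x^2 + 2
image of x^8: 8x^8 + 21861x^7 + 56x^6 + 112x^5 + 112x^3 + 16x
the matrix is upper triangular; its diagonal is (0, 1, 2, 3, 4, 5, 6, 7, 8)
for a triangular matrix the eigenvalues are the diagonal entries, with algebraic multiplicity their repetition count

λ = 0 (multiplicity 1), λ = 1 (multiplicity 1), λ = 2 (multiplicity 1), λ = 3 (multiplicity 1), λ = 4 (multiplicity 1), λ = 5 (multiplicity 1), λ = 6 (multiplicity 1), λ = 7 (multiplicity 1), λ = 8 (multiplicity 1)


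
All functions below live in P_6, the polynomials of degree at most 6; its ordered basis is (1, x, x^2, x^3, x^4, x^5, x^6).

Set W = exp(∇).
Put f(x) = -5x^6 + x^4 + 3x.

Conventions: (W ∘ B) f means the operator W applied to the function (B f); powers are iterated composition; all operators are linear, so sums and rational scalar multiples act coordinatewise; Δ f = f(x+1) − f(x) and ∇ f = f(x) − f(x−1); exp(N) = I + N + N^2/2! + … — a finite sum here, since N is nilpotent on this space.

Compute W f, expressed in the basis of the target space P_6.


order-1 term: -30x^5 + 75x^4 - 96x^3 + 69x^2 - 26x + 7
order-2 term: -75x^4 + 300x^3 - 519x^2 + 438x - 148
order-3 term: -100x^3 + 450x^2 - 746x + 444
order-4 term: -75x^2 + 300x - 324
order-5 term: -30x + 75
order-6 term: -5
the series for exp(∇) f terminates at order 6
exp(∇) f = -5x^6 - 30x^5 + x^4 + 104x^3 - 75x^2 - 61x + 49

the image equals g(x) = -5x^6 - 30x^5 + x^4 + 104x^3 - 75x^2 - 61x + 49


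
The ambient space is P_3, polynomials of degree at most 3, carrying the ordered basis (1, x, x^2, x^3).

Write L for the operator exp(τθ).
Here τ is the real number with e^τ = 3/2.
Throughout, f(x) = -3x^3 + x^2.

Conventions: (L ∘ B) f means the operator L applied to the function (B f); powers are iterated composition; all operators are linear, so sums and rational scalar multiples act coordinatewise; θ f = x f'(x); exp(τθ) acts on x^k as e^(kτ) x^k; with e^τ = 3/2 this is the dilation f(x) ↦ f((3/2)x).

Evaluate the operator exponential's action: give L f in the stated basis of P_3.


the result is g(x) = -(81/8)x^3 + (9/4)x^2

exp(τθ) x^k = e^(kτ) x^k; with e^τ = 3/2 this sends x^k to (3/2)^k x^k
x^2 ↦ 9/4 x^2
x^3 ↦ 27/8 x^3
applying this coordinatewise to f: exp(τθ) f = -(81/8)x^3 + (9/4)x^2


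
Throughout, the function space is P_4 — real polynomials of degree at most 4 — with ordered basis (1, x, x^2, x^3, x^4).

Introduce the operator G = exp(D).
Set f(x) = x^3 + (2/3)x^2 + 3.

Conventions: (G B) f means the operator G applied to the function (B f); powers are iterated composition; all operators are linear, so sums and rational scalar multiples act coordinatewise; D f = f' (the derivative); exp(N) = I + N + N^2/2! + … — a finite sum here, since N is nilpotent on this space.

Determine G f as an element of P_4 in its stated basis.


order-1 term: 3x^2 + (4/3)x
order-2 term: 3x + 2/3
order-3 term: 1
the series for exp(D) f terminates at order 3
exp(D) f = x^3 + (11/3)x^2 + (13/3)x + 14/3

the image equals g(x) = x^3 + (11/3)x^2 + (13/3)x + 14/3


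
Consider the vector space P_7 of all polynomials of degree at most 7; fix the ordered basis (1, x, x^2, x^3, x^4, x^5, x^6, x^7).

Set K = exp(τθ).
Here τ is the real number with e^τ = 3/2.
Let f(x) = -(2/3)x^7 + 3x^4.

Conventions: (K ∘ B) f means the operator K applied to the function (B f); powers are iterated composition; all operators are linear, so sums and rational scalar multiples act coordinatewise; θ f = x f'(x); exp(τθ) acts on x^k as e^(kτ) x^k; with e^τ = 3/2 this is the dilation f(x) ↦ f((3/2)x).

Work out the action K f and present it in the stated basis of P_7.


the result is g(x) = -(729/64)x^7 + (243/16)x^4

exp(τθ) x^k = e^(kτ) x^k; with e^τ = 3/2 this sends x^k to (3/2)^k x^k
x^4 ↦ 81/16 x^4
x^7 ↦ 2187/128 x^7
applying this coordinatewise to f: exp(τθ) f = -(729/64)x^7 + (243/16)x^4


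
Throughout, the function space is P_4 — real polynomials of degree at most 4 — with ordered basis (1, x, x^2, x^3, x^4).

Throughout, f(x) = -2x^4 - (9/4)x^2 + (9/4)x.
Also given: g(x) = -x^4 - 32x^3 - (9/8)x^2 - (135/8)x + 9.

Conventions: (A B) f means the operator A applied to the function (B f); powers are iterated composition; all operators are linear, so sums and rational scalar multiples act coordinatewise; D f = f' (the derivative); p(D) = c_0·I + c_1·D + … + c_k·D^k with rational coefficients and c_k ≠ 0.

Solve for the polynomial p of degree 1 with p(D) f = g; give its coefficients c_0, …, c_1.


p(D) = (1/2)·I + 4·D, i.e. c_0 = 1/2, c_1 = 4

D^0 f = -2x^4 - (9/4)x^2 + (9/4)x
D^1 f = -8x^3 - (9/2)x + 9/4
matching coefficients of g against c_0 f + c_1 Df + … from the top degree down determines the c_i
solution: c_0 = 1/2, c_1 = 4


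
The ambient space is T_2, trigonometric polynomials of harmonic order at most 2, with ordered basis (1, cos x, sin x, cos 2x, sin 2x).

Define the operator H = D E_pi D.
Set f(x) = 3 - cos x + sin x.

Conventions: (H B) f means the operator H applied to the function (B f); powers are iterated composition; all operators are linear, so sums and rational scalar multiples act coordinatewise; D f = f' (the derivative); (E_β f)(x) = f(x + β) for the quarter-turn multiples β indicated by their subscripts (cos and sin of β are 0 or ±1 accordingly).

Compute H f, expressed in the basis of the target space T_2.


D f = cos x + sin x
E_pi D f = -cos x - sin x
D E_pi D f = -cos x + sin x

the result is g(x) = -cos x + sin x


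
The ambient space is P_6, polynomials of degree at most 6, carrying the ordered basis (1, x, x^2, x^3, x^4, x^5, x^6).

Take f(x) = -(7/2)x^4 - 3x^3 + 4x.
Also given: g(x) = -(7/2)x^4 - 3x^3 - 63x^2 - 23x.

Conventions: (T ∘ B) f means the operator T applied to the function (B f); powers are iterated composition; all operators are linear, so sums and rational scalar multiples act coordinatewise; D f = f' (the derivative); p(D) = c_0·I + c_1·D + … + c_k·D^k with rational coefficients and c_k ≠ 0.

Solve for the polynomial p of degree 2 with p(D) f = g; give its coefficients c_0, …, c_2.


c_0 = 1, c_1 = 0, c_2 = 3/2

D^0 f = -(7/2)x^4 - 3x^3 + 4x
D^1 f = -14x^3 - 9x^2 + 4
D^2 f = -42x^2 - 18x
matching coefficients of g against c_0 f + c_1 Df + … from the top degree down determines the c_i
solution: c_0 = 1, c_1 = 0, c_2 = 3/2


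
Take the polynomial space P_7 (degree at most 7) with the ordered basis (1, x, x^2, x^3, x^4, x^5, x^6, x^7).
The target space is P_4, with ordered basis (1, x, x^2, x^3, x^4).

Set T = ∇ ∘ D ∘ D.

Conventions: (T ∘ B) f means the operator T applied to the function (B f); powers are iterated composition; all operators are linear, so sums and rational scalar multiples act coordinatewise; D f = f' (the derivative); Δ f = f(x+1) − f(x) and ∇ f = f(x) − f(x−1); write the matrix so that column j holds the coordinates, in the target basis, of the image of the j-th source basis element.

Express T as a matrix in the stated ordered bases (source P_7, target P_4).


image of 1: 0
image of x: 0
image of x^2: 0
image of x^3: 6
image of x^4: 24x - 12
image of x^5: 60x^2 - 60x + 20
image of x^6: 120x^3 - 180x^2 + 120x - 30
image of x^7: 210x^4 - 420x^3 + 420x^2 - 210x + 42
each image's coordinates form column j of the matrix

the matrix is [[0, 0, 0, 6, -12, 20, -30, 42]; [0, 0, 0, 0, 24, -60, 120, -210]; [0, 0, 0, 0, 0, 60, -180, 420]; [0, 0, 0, 0, 0, 0, 120, -420]; [0, 0, 0, 0, 0, 0, 0, 210]] (rows listed top to bottom)


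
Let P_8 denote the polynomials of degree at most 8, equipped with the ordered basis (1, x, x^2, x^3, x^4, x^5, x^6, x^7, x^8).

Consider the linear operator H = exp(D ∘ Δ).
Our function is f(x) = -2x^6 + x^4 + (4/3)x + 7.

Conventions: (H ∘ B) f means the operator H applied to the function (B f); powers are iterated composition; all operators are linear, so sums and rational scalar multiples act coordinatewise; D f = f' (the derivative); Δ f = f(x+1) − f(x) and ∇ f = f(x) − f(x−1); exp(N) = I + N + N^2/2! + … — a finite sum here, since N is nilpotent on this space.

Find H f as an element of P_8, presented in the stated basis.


order-1 term: -60x^4 - 120x^3 - 108x^2 - 48x - 8
order-2 term: -360x^2 - 720x - 408
order-3 term: -240
the series for exp(D ∘ Δ) f terminates at order 3
exp(D ∘ Δ) f = -2x^6 - 59x^4 - 120x^3 - 468x^2 - (2300/3)x - 649

the image equals g(x) = -2x^6 - 59x^4 - 120x^3 - 468x^2 - (2300/3)x - 649


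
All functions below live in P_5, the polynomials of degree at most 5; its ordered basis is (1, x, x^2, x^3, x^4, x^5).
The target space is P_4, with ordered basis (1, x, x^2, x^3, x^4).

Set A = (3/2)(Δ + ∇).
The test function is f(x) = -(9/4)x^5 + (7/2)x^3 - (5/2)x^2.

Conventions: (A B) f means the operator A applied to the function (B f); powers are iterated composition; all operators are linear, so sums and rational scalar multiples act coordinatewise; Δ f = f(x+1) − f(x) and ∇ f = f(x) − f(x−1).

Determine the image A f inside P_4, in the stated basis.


Δ f = -(45/4)x^4 - (45/2)x^3 - 12x^2 - (23/4)x - 5/4
∇ f = -(45/4)x^4 + (45/2)x^3 - 12x^2 - (17/4)x + 15/4
(Δ + ∇) f = -(45/2)x^4 - 24x^2 - 10x + 5/2
((3/2)(Δ + ∇)) f = -(135/4)x^4 - 36x^2 - 15x + 15/4

the image equals g(x) = -(135/4)x^4 - 36x^2 - 15x + 15/4


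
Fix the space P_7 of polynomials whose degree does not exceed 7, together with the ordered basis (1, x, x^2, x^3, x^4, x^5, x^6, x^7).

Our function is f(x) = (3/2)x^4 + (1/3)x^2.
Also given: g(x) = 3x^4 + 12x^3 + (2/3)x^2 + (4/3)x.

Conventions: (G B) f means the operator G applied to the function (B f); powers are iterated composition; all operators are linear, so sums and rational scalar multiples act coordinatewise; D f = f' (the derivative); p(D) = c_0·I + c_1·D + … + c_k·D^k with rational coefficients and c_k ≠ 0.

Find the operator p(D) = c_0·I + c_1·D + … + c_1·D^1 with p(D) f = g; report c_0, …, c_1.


c_0 = 2, c_1 = 2

D^0 f = (3/2)x^4 + (1/3)x^2
D^1 f = 6x^3 + (2/3)x
matching coefficients of g against c_0 f + c_1 Df + … from the top degree down determines the c_i
solution: c_0 = 2, c_1 = 2


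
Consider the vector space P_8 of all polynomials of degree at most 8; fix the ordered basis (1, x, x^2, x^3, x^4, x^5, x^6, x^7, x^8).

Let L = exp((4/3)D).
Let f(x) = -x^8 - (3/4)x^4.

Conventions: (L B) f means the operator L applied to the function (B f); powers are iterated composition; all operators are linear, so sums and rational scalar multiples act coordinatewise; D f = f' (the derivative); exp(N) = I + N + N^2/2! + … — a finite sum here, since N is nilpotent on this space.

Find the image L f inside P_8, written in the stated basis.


order-1 term: -(32/3)x^7 - 4x^3
order-2 term: -(448/9)x^6 - 8x^2
order-3 term: -(3584/27)x^5 - (64/9)x
order-4 term: -(17920/81)x^4 - 64/27
order-5 term: -(57344/243)x^3
order-6 term: -(114688/729)x^2
order-7 term: -(131072/2187)x
order-8 term: -65536/6561
the series for exp((4/3)D) f terminates at order 8
exp((4/3)D) f = -x^8 - (32/3)x^7 - (448/9)x^6 - (3584/27)x^5 - (71923/324)x^4 - (58316/243)x^3 - (120520/729)x^2 - (146624/2187)x - 81088/6561

the image equals g(x) = -x^8 - (32/3)x^7 - (448/9)x^6 - (3584/27)x^5 - (71923/324)x^4 - (58316/243)x^3 - (120520/729)x^2 - (146624/2187)x - 81088/6561


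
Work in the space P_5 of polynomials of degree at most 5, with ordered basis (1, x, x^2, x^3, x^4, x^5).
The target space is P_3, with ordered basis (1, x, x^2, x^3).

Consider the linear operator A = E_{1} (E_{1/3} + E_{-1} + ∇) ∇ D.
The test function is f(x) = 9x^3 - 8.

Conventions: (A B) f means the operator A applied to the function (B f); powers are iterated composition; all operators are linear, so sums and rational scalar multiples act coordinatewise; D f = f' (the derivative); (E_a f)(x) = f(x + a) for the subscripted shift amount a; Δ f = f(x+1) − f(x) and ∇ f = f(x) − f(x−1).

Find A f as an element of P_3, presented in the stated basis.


D f = 27x^2
∇ D f = 54x - 27
E_{1/3} (∇ D) f = 54x - 9
E_{-1} (∇ D) f = 54x - 81
∇ (∇ D) f = 54
(E_{1/3} + E_{-1} + ∇) (∇ D) f = 108x - 36
E_{1} (E_{1/3} + E_{-1} + ∇) (∇ D) f = 108x + 72

the image equals g(x) = 108x + 72


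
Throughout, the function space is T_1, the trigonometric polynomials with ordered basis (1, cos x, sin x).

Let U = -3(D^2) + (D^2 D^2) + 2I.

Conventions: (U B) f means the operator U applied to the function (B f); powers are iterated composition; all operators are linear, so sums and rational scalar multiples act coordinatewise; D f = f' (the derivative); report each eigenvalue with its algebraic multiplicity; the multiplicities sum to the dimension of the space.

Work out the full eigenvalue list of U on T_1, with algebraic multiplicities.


λ = 2 (multiplicity 1), λ = 6 (multiplicity 2)

image of 1: 2
image of cos x: 6cos x
image of sin x: 6sin x
the matrix is diagonal; its diagonal is (2, 6, 6)
for a triangular matrix the eigenvalues are the diagonal entries, with algebraic multiplicity their repetition count


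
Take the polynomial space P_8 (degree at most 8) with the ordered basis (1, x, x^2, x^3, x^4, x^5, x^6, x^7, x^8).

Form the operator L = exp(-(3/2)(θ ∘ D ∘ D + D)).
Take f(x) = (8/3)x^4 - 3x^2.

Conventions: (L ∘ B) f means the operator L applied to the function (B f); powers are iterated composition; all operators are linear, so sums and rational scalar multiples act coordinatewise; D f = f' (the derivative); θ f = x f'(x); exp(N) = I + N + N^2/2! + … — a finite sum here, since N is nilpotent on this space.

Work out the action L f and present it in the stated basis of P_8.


the image equals g(x) = (8/3)x^4 - 16x^3 - 63x^2 + 189x - 405/4

order-1 term: -16x^3 - 96x^2 + 9x
order-2 term: 36x^2 + 216x - 27/4
order-3 term: -36x - 108
order-4 term: 27/2
the series for exp(-(3/2)(θ ∘ D ∘ D + D)) f terminates at order 4
exp(-(3/2)(θ ∘ D ∘ D + D)) f = (8/3)x^4 - 16x^3 - 63x^2 + 189x - 405/4
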